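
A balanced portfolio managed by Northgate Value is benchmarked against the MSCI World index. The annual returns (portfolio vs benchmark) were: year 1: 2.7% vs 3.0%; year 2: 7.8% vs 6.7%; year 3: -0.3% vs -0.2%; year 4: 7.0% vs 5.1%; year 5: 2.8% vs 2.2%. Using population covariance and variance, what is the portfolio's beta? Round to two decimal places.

1.24

r̄p = 4.0000%,  r̄m = 3.3600%
Cov = Σ(rp − r̄p)(rm − r̄m) / 5 = 7.0160
Var(rm) = Σ(rm − r̄m)² / 5 = 5.6664
β = Cov / Var = 7.0160 / 5.6664 = 1.2382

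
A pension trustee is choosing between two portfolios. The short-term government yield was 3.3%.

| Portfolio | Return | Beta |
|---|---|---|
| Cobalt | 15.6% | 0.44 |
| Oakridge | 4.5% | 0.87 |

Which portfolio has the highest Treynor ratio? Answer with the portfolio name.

Cobalt: Treynor = (15.6% − 3.3%) / 0.44 = 27.955
Oakridge: Treynor = (4.5% − 3.3%) / 0.87 = 1.379
Highest: Cobalt (27.955).

Cobalt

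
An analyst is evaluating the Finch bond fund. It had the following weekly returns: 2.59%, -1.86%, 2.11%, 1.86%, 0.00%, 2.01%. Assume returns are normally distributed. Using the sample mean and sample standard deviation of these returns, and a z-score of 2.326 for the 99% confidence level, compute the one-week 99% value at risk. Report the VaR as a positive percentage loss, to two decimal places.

2.86

μ = (2.59 − 1.86 + 2.11 + 1.86 + 0 + 2.01) / 6 = 1.1183%
Sample σ = √[Σ(r − μ)² / 5] = √[14.6155 / 5] = √2.9231 = 1.7097%
VaR = −(μ − z·σ) = −(1.1183 − 2.326 × 1.7097) = −(-2.8585) = 2.8585%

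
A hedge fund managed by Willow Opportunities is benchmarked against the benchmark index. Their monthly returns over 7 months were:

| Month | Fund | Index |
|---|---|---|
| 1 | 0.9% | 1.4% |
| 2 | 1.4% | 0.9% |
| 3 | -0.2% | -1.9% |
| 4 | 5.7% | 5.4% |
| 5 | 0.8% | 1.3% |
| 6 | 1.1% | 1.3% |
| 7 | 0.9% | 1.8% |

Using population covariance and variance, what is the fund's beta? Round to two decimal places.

r̄p = 1.5143%,  r̄m = 1.4571%
Cov = Σ(rp − r̄p)(rm − r̄m) / 7 = 3.1892
Var(rm) = Σ(rm − r̄m)² / 7 = 3.8996
β = Cov / Var = 3.1892 / 3.8996 = 0.8178

0.82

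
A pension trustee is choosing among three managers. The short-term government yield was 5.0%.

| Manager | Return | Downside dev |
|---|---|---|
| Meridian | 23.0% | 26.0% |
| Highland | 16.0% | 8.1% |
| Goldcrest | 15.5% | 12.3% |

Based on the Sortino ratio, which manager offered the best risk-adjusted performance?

Highland

Meridian: Sortino ratio = (23.0% − 5.0%) / 26.0% = 0.692
Highland: Sortino ratio = (16.0% − 5.0%) / 8.1% = 1.358
Goldcrest: Sortino ratio = (15.5% − 5.0%) / 12.3% = 0.854
Highest: Highland (1.358).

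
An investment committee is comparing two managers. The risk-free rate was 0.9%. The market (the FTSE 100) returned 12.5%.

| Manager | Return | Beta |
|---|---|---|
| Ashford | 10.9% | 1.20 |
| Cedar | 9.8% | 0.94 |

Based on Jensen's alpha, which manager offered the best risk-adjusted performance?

Cedar

Ashford: α = 10.9% − [0.9% + 1.20 × (12.5% − 0.9%)] = -3.920
Cedar: α = 9.8% − [0.9% + 0.94 × (12.5% − 0.9%)] = -2.004
Highest: Cedar (-2.004).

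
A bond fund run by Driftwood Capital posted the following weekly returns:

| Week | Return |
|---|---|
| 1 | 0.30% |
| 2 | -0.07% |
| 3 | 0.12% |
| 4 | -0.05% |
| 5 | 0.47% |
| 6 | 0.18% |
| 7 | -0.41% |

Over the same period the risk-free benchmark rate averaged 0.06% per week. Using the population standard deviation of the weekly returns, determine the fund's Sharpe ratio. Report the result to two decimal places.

r̄ = (0.3 − 0.07 + 0.12 − 0.05 + 0.47 + 0.18 − 0.41) / 7 = 0.0771%
Σ(r − r̄)² = (0.3 − 0.0771)² + (-0.07 − 0.0771)² + (0.12 − 0.0771)² + … = 0.4915
σ = √[0.4915 / 7] = 0.2650%
Sharpe = (r̄ − rf) / σ = (0.0771 − 0.06) / 0.2650 = 0.0171 / 0.2650 = 0.0645

0.06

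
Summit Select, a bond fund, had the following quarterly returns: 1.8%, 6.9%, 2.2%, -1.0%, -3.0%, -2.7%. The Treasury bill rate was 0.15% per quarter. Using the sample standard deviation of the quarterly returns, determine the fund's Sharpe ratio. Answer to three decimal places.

0.147

r̄ = (1.8 + 6.9 + 2.2 − 1 − 3 − 2.7) / 6 = 4.20 / 6 = 0.7000%
Σ(r − r̄)² = (1.8 − 0.7000)² + (6.9 − 0.7000)² + … = 70.0400
σ = √[70.0400 / 5] = 3.7427%
Sharpe = (r̄ − rf) / σ = (0.7000 − 0.15) / 3.7427 = 0.5500 / 3.7427 = 0.1470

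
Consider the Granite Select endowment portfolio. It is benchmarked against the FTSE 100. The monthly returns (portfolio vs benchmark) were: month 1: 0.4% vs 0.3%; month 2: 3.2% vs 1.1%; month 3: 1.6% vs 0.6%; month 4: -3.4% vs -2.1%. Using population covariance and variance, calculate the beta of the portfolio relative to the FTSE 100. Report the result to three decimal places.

1.942

r̄p = 0.4500%,  r̄m = -0.0250%
Cov = Σ(rp − r̄p)(rm − r̄m) / 4 = 2.9463
Var(rm) = Σ(rm − r̄m)² / 4 = 1.5169
β = Cov / Var = 2.9463 / 1.5169 = 1.9423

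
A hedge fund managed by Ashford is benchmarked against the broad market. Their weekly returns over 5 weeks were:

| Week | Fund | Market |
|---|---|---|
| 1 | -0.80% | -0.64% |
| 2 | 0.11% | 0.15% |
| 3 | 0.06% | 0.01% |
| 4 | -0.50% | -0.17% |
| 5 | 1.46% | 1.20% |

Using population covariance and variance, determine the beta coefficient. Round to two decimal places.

1.27

r̄p = 0.0660%,  r̄m = 0.1100%
Cov = Σ(rp − r̄p)(rm − r̄m) / 5 = 0.4660
Var(rm) = Σ(rm − r̄m)² / 5 = 0.3681
β = Cov / Var = 0.4660 / 0.3681 = 1.2660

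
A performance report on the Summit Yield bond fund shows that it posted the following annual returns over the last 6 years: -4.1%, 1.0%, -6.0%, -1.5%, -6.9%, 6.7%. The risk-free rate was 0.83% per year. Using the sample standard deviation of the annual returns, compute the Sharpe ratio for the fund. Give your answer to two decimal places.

-0.52

r̄ = (-4.1 + 1 − 6 − 1.5 − 6.9 + 6.7) / 6 = -1.8000%
Sample σ = √[Σ(r − r̄)² / 5] = √[129.1200 / 5] = √25.8240 = 5.0817%
Sharpe = (r̄ − rf) / σ = (-1.8000 − 0.83) / 5.0817 = -2.6300 / 5.0817 = -0.5175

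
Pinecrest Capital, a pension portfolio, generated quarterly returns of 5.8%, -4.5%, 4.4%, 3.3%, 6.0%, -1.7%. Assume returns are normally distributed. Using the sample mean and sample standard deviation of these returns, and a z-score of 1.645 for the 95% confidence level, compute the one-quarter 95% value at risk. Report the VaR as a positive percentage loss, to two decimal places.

4.90

Mean return r̄ = 13.30 / 6 = 2.2167%
Sample std dev = √[93.5483 / 5] = 4.3255%
VaR = −(r̄ − z·σ) = −(2.2167 − 1.645 × 4.3255) = −(-4.8987) = 4.8987%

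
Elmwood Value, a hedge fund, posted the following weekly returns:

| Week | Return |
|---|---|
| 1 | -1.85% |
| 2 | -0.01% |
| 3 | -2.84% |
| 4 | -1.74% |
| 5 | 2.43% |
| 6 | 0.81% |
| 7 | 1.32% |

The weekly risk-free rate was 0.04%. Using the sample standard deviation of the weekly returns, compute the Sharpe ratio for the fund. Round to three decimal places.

r̄ = (-1.85 − 0.01 − 2.84 − 1.74 + 2.43 + 0.81 + 1.32) / 7 = -1.880 / 7 = -0.2686%
Σ(r − r̄)² = 22.3143; sample σ = √(22.3143/6) = 1.9285%
Sharpe = (r̄ − rf) / σ = (-0.2686 − 0.04) / 1.9285 = -0.3086 / 1.9285 = -0.1600

-0.160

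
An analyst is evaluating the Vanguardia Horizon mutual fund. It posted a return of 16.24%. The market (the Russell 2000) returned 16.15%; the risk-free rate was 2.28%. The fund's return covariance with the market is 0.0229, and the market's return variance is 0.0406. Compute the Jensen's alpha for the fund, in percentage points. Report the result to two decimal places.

6.14

β = Cov / Var = 0.0229 / 0.0406 = 0.5640
E[R] = Rf + β(Rm − Rf) = 2.28% + 0.5640 × (16.15% − 2.28%) = 10.1027%
α = Rp − E[R] = 16.24% − 10.1027% = 6.1373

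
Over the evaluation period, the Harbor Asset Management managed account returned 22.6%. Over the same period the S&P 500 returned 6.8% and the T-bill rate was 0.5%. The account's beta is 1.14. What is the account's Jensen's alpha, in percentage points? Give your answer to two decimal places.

CAPM expected return = Rf + β(Rm − Rf) = 0.5% + 1.14 × (6.8% − 0.5%) = 0.5 + 1.14 × 6.30 = 7.6820%
Jensen's α = Rp − E[R] = 22.6% − 7.6820% = 14.9180

14.92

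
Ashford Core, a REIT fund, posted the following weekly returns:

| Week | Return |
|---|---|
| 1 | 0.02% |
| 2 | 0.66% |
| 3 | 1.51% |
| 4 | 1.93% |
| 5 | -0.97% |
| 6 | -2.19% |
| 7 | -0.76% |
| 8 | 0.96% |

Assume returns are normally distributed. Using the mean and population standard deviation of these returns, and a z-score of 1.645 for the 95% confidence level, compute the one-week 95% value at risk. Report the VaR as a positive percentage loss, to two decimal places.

r̄ = (0.02 + 0.66 + 1.51 + 1.93 − 0.97 − 2.19 − 0.76 + 0.96) / 8 = 0.1450%
Population σ = √[Σ(r − r̄)² / 8] = √[13.5090 / 8] = √1.6886 = 1.2995%
VaR = −(r̄ − z·σ) = −(0.1450 − 1.645 × 1.2995) = −(-1.9927) = 1.9927%

1.99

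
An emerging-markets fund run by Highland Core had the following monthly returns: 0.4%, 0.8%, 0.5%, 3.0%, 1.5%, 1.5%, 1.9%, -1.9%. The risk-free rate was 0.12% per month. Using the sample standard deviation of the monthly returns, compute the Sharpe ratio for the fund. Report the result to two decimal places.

0.59

r̄ = (0.4 + 0.8 + 0.5 + 3 + 1.5 + 1.5 + 1.9 − 1.9) / 8 = 7.70 / 8 = 0.9625%
Σ(r − r̄)² = (0.4 − 0.9625)² + (0.8 − 0.9625)² + … = 14.3588
σ = √[14.3588 / 7] = 1.4322%
Sharpe = (r̄ − rf) / σ = (0.9625 − 0.12) / 1.4322 = 0.8425 / 1.4322 = 0.5883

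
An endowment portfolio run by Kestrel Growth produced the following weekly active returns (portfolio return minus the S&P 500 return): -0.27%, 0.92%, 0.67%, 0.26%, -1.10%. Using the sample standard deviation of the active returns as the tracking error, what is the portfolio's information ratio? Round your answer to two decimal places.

0.12

r̄ = (-0.27 + 0.92 + 0.67 + 0.26 − 1.1) / 5 = 0.0960%
Sample σ = √[Σ(r − r̄)² / 4] = √[2.5997 / 4] = √0.6499 = 0.8062%
IR = r̄ / tracking error = 0.0960 / 0.8062 = 0.1191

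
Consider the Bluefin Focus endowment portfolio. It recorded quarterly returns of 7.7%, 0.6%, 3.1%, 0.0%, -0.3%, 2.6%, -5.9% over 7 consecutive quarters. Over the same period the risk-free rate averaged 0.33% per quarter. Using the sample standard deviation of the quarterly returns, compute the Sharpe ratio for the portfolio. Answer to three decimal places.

r̄ = (7.7 + 0.6 + 3.1 + 0 − 0.3 + 2.6 − 5.9) / 7 = 1.1143%
Sample σ = √[Σ(r − r̄)² / 6] = √[102.2286 / 6] = √17.0381 = 4.1277%
Sharpe = (r̄ − rf) / σ = (1.1143 − 0.33) / 4.1277 = 0.7843 / 4.1277 = 0.1900

0.190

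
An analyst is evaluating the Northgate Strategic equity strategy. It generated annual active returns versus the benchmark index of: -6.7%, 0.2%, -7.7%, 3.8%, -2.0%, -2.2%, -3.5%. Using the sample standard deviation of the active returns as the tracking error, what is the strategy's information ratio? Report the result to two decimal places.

-0.66

r̄ = (-6.7 + 0.2 − 7.7 + 3.8 − 2 − 2.2 − 3.5) / 7 = -18.10 / 7 = -2.5857%
Σ(r − r̄)² = (-6.7 − (-2.5857))² + (0.2 − (-2.5857))² + (-7.7 − (-2.5857))² + … = 92.9486
σ = √[92.9486 / 6] = 3.9359%
IR = r̄ / tracking error = -2.5857 / 3.9359 = -0.6570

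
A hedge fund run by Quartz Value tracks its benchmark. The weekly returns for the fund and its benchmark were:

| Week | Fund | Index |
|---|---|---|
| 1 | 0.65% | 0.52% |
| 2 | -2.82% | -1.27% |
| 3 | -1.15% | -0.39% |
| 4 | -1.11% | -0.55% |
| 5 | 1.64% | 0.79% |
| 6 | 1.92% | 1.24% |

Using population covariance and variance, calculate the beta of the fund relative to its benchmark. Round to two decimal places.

r̄p = -0.1450%,  r̄m = 0.0567%
Cov = Σ(rp − r̄p)(rm − r̄m) / 6 = 1.4507
Var(rm) = Σ(rm − r̄m)² / 6 = 0.7467
β = Cov / Var = 1.4507 / 0.7467 = 1.9428

1.94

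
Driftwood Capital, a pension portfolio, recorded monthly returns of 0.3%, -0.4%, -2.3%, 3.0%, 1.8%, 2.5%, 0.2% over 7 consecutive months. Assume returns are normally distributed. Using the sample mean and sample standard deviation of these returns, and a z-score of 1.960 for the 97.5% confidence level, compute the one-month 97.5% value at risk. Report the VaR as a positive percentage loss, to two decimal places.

2.88

r̄ = (0.3 − 0.4 − 2.3 + 3 + 1.8 + 2.5 + 0.2) / 7 = 0.7286%
Sample std dev = √[20.3543 / 6] = 1.8418%
VaR = −(r̄ − z·σ) = −(0.7286 − 1.960 × 1.8418) = −(-2.8813) = 2.8813%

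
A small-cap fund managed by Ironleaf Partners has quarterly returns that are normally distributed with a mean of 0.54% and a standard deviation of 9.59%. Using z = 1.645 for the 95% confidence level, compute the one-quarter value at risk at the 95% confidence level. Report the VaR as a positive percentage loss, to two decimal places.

15.24

VaR (as % loss) = −(μ − z·σ) = −(0.54% − 1.645 × 9.59%) = −(-15.23555%) = 15.23555%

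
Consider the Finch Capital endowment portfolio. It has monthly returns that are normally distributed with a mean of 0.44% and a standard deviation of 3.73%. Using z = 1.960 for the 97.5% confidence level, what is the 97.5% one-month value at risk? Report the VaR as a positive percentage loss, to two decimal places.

6.87

VaR (as % loss) = −(μ − z·σ) = −(0.44% − 1.960 × 3.73%) = −(-6.8708%) = 6.8708%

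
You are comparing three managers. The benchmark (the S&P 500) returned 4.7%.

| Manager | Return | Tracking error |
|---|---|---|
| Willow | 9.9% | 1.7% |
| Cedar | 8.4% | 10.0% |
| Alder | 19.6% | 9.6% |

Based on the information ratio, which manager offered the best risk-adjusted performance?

Willow

Willow: IR = (9.9% − 4.7%) / 1.7% = 3.059
Cedar: IR = (8.4% − 4.7%) / 10.0% = 0.370
Alder: IR = (19.6% − 4.7%) / 9.6% = 1.552
Highest: Willow (3.059).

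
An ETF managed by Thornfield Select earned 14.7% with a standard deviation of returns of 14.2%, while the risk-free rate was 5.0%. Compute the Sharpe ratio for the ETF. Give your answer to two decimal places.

Sharpe = (Rp − Rf) / σp = (14.7% − 5.0%) / 14.2% = 9.70% / 14.2% = 0.6831

0.68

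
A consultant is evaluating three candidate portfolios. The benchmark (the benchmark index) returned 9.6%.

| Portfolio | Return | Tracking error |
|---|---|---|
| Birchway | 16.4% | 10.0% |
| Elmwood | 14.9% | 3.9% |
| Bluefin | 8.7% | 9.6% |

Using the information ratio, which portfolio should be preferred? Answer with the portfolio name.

Elmwood

Birchway: IR = (16.4% − 9.6%) / 10.0% = 0.680
Elmwood: IR = (14.9% − 9.6%) / 3.9% = 1.359
Bluefin: IR = (8.7% − 9.6%) / 9.6% = -0.094
Highest: Elmwood (1.359).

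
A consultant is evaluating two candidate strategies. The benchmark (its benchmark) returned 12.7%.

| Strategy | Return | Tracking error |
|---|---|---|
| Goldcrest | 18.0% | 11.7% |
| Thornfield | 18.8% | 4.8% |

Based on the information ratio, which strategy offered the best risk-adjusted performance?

Thornfield

Goldcrest: IR = (18.0% − 12.7%) / 11.7% = 0.453
Thornfield: IR = (18.8% − 12.7%) / 4.8% = 1.271
Highest: Thornfield (1.271).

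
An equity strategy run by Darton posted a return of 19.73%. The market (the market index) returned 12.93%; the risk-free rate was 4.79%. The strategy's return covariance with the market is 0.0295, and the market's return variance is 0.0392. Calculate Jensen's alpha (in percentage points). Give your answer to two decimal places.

β = Cov / Var = 0.0295 / 0.0392 = 0.7526
E[R] = Rf + β(Rm − Rf) = 4.79% + 0.7526 × (12.93% − 4.79%) = 10.9162%
α = Rp − E[R] = 19.73% − 10.9162% = 8.8138

8.81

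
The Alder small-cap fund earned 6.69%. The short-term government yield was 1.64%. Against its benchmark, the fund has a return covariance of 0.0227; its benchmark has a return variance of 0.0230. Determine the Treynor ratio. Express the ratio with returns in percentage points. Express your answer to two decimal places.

β = Cov / Var = 0.0227 / 0.0230 = 0.9870
Treynor = (Rp − Rf) / β = (6.69% − 1.64%) / 0.9870 = 5.05 / 0.9870 = 5.1165

5.12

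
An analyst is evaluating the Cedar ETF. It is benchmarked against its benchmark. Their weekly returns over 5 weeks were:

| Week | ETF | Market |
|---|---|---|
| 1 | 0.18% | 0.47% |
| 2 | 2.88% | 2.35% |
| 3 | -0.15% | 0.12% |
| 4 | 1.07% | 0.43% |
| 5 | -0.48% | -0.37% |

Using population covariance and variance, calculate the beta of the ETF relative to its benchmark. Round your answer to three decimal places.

r̄p = 0.7000%,  r̄m = 0.6000%
Cov = Σ(rp − r̄p)(rm − r̄m) / 5 = 1.0745
Var(rm) = Σ(rm − r̄m)² / 5 = 0.8559
β = Cov / Var = 1.0745 / 0.8559 = 1.2554

1.255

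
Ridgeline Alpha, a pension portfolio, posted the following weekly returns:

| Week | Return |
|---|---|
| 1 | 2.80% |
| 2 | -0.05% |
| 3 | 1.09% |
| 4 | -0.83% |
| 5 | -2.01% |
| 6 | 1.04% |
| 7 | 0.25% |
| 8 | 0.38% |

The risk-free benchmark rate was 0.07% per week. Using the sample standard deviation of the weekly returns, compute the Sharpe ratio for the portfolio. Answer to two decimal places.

r̄ = (2.8 − 0.05 + 1.09 − 0.83 − 2.01 + 1.04 + 0.25 + 0.38) / 8 = 2.670 / 8 = 0.3338%
Sample σ = √[Σ(r − r̄)² / 7] = √[14.1570 / 7] = √2.0224 = 1.4221%
Sharpe = (r̄ − rf) / σ = (0.3338 − 0.07) / 1.4221 = 0.2638 / 1.4221 = 0.1855

0.19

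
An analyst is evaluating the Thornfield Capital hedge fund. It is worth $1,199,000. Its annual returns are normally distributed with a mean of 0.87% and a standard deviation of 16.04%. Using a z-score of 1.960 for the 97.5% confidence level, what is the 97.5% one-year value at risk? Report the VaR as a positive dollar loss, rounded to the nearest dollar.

$366,515

Return at the 97.5% tail: μ − z·σ = 0.87% − 1.960 × 16.04% = 0.87 − 31.4384 = -30.5684%
VaR = −(-30.5684%) × $1,199,000 = 30.5684% × $1,199,000 = $366,515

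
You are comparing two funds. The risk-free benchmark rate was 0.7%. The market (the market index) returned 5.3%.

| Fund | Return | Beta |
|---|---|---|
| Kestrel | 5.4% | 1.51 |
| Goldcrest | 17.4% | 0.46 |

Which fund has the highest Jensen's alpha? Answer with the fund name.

Goldcrest

Kestrel: α = 5.4% − [0.7% + 1.51 × (5.3% − 0.7%)] = -2.246
Goldcrest: α = 17.4% − [0.7% + 0.46 × (5.3% − 0.7%)] = 14.584
Highest: Goldcrest (14.584).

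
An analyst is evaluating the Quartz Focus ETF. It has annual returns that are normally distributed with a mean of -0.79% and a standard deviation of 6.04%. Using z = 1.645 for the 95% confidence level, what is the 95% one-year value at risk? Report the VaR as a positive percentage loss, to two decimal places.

10.73

VaR (as % loss) = −(μ − z·σ) = −(-0.79% − 1.645 × 6.04%) = −(-10.7258%) = 10.7258%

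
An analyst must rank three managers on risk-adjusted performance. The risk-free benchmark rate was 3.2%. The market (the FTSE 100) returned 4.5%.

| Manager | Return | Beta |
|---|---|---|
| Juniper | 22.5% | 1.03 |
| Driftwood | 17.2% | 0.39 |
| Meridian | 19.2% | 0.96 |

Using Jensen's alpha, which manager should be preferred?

Juniper: α = 22.5% − [3.2% + 1.03 × (4.5% − 3.2%)] = 17.961
Driftwood: α = 17.2% − [3.2% + 0.39 × (4.5% − 3.2%)] = 13.493
Meridian: α = 19.2% − [3.2% + 0.96 × (4.5% − 3.2%)] = 14.752
Highest: Juniper (17.961).

Juniper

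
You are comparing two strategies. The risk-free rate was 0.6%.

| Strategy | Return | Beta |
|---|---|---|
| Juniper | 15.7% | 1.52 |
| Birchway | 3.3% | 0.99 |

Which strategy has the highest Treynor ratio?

Juniper

Juniper: Treynor = (15.7% − 0.6%) / 1.52 = 9.934
Birchway: Treynor = (3.3% − 0.6%) / 0.99 = 2.727
Highest: Juniper (9.934).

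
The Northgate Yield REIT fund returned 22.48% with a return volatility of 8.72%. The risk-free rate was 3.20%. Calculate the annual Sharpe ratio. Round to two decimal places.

2.21

Sharpe = (Rp − Rf) / σp = (22.48% − 3.20%) / 8.72% = 19.28% / 8.72% = 2.2110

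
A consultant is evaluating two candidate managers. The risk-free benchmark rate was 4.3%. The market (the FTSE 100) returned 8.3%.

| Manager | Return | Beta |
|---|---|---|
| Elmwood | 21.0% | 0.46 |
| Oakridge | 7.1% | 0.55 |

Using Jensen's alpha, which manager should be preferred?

Elmwood: α = 21.0% − [4.3% + 0.46 × (8.3% − 4.3%)] = 14.860
Oakridge: α = 7.1% − [4.3% + 0.55 × (8.3% − 4.3%)] = 0.600
Highest: Elmwood (14.860).

Elmwood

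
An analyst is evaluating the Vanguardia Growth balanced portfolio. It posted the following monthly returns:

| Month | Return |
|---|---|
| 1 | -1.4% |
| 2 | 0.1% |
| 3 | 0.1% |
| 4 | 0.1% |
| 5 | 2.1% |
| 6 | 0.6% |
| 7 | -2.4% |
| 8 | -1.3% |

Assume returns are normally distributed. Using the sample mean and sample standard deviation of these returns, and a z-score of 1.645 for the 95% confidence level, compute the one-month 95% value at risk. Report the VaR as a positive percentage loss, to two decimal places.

2.56

r̄ = (-1.4 + 0.1 + 0.1 + 0.1 + 2.1 + 0.6 − 2.4 − 1.3) / 8 = -2.10 / 8 = -0.2625%
Sample std dev = √[13.6588 / 7] = 1.3969%
VaR = −(r̄ − z·σ) = −(-0.2625 − 1.645 × 1.3969) = −(-2.5604) = 2.5604%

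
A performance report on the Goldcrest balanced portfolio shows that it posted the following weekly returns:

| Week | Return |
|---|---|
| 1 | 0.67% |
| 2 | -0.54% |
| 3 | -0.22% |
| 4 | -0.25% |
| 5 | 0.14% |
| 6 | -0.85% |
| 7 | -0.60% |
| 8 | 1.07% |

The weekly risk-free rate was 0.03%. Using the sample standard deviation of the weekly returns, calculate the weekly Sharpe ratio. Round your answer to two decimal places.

-0.16

μ = (0.67 − 0.54 − 0.22 − 0.25 + 0.14 − 0.85 − 0.6 + 1.07) / 8 = -0.580 / 8 = -0.0725%
Sample σ = √[Σ(r − μ)² / 7] = √[3.0564 / 7] = √0.4366 = 0.6608%
Sharpe = (μ − rf) / σ = (-0.0725 − 0.03) / 0.6608 = -0.1025 / 0.6608 = -0.1551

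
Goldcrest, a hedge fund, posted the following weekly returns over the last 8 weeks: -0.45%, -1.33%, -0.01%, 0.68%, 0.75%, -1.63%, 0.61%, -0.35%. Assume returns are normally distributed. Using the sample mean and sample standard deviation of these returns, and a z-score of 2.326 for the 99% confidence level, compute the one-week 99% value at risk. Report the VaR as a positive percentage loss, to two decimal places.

2.33

Mean return r̄ = -1.730 / 8 = -0.2163%
Σ(r − r̄)² = (-0.45 − (-0.2163))² + (-1.33 − (-0.2163))² + (-0.01 − (-0.2163))² + … = 5.7738
σ = √[5.7738 / 7] = 0.9082%
VaR = −(r̄ − z·σ) = −(-0.2163 − 2.326 × 0.9082) = −(-2.3288) = 2.3288%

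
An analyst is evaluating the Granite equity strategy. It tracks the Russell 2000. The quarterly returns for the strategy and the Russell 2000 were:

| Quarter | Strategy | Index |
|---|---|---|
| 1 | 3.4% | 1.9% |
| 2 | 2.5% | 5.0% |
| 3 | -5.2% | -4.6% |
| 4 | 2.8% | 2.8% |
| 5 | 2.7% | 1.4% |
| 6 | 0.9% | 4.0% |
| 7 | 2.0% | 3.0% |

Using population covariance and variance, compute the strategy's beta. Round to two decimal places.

0.80

r̄p = 1.3000%,  r̄m = 1.9286%
Cov = Σ(rp − r̄p)(rm − r̄m) / 7 = 6.6500
Var(rm) = Σ(rm − r̄m)² / 7 = 8.3620
β = Cov / Var = 6.6500 / 8.3620 = 0.7953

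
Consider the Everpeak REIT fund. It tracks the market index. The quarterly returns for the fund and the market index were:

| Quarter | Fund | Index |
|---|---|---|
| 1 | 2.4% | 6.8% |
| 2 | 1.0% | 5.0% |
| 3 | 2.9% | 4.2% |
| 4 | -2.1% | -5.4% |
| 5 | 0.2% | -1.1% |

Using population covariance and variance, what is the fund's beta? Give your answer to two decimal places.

r̄p = 0.8800%,  r̄m = 1.9000%
Cov = Σ(rp − r̄p)(rm − r̄m) / 5 = 7.2520
Var(rm) = Σ(rm − r̄m)² / 5 = 20.2400
β = Cov / Var = 7.2520 / 20.2400 = 0.3583

0.36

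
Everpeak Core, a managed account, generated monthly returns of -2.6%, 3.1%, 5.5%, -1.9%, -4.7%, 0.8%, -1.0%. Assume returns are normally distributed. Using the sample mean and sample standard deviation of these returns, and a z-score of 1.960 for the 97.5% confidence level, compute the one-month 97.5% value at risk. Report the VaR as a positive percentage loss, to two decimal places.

r̄ = (-2.6 + 3.1 + 5.5 − 1.9 − 4.7 + 0.8 − 1) / 7 = -0.80 / 7 = -0.1143%
Sample σ = √[Σ(r − r̄)² / 6] = √[73.8686 / 6] = √12.3114 = 3.5088%
VaR = −(r̄ − z·σ) = −(-0.1143 − 1.960 × 3.5088) = −(-6.9915) = 6.9915%

6.99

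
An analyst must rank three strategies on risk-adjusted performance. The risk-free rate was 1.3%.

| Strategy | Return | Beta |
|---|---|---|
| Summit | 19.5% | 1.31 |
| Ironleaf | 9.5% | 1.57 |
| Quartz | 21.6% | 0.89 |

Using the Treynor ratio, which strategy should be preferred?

Summit: Treynor = (19.5% − 1.3%) / 1.31 = 13.893
Ironleaf: Treynor = (9.5% − 1.3%) / 1.57 = 5.223
Quartz: Treynor = (21.6% − 1.3%) / 0.89 = 22.809
Highest: Quartz (22.809).

Quartz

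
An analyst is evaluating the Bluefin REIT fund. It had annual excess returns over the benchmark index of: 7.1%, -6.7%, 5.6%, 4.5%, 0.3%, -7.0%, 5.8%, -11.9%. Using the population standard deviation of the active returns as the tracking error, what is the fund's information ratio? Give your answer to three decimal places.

Mean return r̄ = -2.30 / 8 = -0.2875%
Population std dev = √[370.5888 / 8] = 6.8061%
IR = r̄ / tracking error = -0.2875 / 6.8061 = -0.0422

-0.042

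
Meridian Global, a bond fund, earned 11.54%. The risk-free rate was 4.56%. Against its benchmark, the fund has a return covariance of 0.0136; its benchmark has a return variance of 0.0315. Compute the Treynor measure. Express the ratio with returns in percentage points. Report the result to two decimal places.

β = Cov / Var = 0.0136 / 0.0315 = 0.4317
Treynor = (Rp − Rf) / β = (11.54% − 4.56%) / 0.4317 = 6.98 / 0.4317 = 16.1686

16.17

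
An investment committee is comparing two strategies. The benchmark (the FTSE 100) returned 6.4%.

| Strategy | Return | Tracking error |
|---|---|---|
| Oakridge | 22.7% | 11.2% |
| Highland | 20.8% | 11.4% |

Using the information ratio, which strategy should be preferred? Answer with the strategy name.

Oakridge

Oakridge: IR = (22.7% − 6.4%) / 11.2% = 1.455
Highland: IR = (20.8% − 6.4%) / 11.4% = 1.263
Highest: Oakridge (1.455).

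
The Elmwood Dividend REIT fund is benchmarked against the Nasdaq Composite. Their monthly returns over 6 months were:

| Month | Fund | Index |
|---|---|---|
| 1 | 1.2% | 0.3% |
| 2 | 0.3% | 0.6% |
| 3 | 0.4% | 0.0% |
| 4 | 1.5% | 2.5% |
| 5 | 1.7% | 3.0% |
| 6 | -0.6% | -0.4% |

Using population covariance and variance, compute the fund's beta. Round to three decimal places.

0.520

r̄p = 0.7500%,  r̄m = 1.0000%
Cov = Σ(rp − r̄p)(rm − r̄m) / 6 = 0.8550
Var(rm) = Σ(rm − r̄m)² / 6 = 1.6433
β = Cov / Var = 0.8550 / 1.6433 = 0.5203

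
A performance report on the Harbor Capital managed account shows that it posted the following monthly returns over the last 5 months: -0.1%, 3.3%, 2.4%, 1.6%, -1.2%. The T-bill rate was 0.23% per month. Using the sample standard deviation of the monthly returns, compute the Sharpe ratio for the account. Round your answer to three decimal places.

r̄ = (-0.1 + 3.3 + 2.4 + 1.6 − 1.2) / 5 = 6.00 / 5 = 1.2000%
Sample std dev = √[13.4600 / 4] = 1.8344%
Sharpe = (r̄ − rf) / σ = (1.2000 − 0.23) / 1.8344 = 0.9700 / 1.8344 = 0.5288

0.529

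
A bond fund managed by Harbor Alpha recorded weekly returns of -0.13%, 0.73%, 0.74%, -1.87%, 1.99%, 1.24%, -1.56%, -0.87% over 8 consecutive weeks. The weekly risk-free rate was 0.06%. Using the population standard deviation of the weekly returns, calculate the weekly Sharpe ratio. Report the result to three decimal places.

μ = (-0.13 + 0.73 + 0.74 − 1.87 + 1.99 + 1.24 − 1.56 − 0.87) / 8 = 0.0338%
Σ(r − μ)² = (-0.13 − 0.0338)² + (0.73 − 0.0338)² + (0.74 − 0.0338)² + … = 13.2734
population σ = √(13.2734 / 8) = √1.6592 = 1.2881%
Sharpe = (μ − rf) / σ = (0.0338 − 0.06) / 1.2881 = -0.0262 / 1.2881 = -0.0203

-0.020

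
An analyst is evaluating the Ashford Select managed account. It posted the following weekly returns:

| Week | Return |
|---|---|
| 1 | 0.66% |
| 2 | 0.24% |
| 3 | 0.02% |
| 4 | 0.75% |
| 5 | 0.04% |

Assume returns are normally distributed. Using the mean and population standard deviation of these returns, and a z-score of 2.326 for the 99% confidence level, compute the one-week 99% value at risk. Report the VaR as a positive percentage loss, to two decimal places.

r̄ = (0.66 + 0.24 + 0.02 + 0.75 + 0.04) / 5 = 0.3420%
Σ(r − r̄)² = (0.66 − 0.3420)² + (0.24 − 0.3420)² + … = 0.4729
population σ = √(0.4729 / 5) = √0.0946 = 0.3076%
VaR = −(r̄ − z·σ) = −(0.3420 − 2.326 × 0.3076) = −(-0.3735) = 0.3735%

0.37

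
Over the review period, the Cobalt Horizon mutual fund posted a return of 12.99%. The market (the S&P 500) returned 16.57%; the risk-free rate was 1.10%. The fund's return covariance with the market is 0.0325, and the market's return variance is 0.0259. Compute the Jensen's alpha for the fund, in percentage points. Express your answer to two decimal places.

-7.52

β = Cov / Var = 0.0325 / 0.0259 = 1.2548
E[R] = Rf + β(Rm − Rf) = 1.10% + 1.2548 × (16.57% − 1.10%) = 20.5118%
α = Rp − E[R] = 12.99% − 20.5118% = -7.5218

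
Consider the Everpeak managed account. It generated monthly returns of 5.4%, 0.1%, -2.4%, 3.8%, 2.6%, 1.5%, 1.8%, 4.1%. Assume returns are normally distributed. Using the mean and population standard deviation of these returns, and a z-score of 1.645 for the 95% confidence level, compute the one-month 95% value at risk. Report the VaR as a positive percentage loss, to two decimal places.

Mean return μ = 16.90 / 8 = 2.1125%
Population σ = √[Σ(r − μ)² / 8] = √[42.7288 / 8] = √5.3411 = 2.3111%
VaR = −(μ − z·σ) = −(2.1125 − 1.645 × 2.3111) = −(-1.6893) = 1.6893%

1.69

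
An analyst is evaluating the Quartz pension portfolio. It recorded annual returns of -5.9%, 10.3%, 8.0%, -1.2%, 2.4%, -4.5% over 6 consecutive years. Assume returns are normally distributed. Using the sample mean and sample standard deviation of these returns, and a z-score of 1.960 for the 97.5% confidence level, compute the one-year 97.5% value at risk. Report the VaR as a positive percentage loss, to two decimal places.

11.44

Mean return μ = 9.10 / 6 = 1.5167%
Σ(r − μ)² = (-5.9 − 1.5167)² + (10.3 − 1.5167)² + … = 218.5483
σ = √[218.5483 / 5] = 6.6113%
VaR = −(μ − z·σ) = −(1.5167 − 1.960 × 6.6113) = −(-11.4414) = 11.4414%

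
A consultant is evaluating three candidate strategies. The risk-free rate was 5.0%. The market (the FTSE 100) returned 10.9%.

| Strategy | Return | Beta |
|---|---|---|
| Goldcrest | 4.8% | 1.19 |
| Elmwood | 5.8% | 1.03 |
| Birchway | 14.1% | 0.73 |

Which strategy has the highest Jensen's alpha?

Goldcrest: α = 4.8% − [5.0% + 1.19 × (10.9% − 5.0%)] = -7.221
Elmwood: α = 5.8% − [5.0% + 1.03 × (10.9% − 5.0%)] = -5.277
Birchway: α = 14.1% − [5.0% + 0.73 × (10.9% − 5.0%)] = 4.793
Highest: Birchway (4.793).

Birchway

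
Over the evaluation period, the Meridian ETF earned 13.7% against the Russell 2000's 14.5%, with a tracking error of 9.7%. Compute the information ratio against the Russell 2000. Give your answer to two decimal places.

IR = (Rp − Rb) / TE = (13.7% − 14.5%) / 9.7% = -0.80% / 9.7% = -0.0825

-0.08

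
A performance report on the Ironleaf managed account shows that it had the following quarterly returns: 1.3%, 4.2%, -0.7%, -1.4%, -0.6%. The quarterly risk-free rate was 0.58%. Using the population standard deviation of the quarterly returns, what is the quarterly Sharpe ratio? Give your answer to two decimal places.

r̄ = (1.3 + 4.2 − 0.7 − 1.4 − 0.6) / 5 = 0.5600%
Population σ = √[Σ(r − r̄)² / 5] = √[20.5720 / 5] = √4.1144 = 2.0284%
Sharpe = (r̄ − rf) / σ = (0.5600 − 0.58) / 2.0284 = -0.0200 / 2.0284 = -0.0099

-0.01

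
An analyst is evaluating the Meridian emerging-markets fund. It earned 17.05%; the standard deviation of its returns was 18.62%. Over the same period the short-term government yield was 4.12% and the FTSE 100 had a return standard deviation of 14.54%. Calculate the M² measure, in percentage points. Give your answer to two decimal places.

14.22

Sharpe = (Rp − Rf) / σp = (17.05% − 4.12%) / 18.62% = 0.6944
M² = Rf + Sharpe × σm = 4.12% + 0.6944 × 14.54% = 14.2166%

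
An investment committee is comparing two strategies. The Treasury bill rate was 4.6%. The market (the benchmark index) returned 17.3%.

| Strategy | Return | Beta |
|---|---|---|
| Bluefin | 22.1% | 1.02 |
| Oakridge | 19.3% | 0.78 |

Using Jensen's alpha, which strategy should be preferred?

Oakridge

Bluefin: α = 22.1% − [4.6% + 1.02 × (17.3% − 4.6%)] = 4.546
Oakridge: α = 19.3% − [4.6% + 0.78 × (17.3% − 4.6%)] = 4.794
Highest: Oakridge (4.794).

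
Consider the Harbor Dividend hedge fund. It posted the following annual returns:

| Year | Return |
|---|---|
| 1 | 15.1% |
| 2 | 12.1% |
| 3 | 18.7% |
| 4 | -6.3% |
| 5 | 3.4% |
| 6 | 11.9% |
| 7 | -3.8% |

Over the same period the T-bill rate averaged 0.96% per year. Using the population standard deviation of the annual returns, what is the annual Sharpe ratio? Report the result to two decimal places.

0.71

r̄ = (15.1 + 12.1 + 18.7 − 6.3 + 3.4 + 11.9 − 3.8) / 7 = 7.3000%
Population σ = √[Σ(r − r̄)² / 7] = √[558.3800 / 7] = √79.7686 = 8.9313%
Sharpe = (r̄ − rf) / σ = (7.3000 − 0.96) / 8.9313 = 6.3400 / 8.9313 = 0.7099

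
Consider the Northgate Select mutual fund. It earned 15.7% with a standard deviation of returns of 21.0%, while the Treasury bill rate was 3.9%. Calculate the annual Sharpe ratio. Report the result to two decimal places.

0.56

Sharpe = (Rp − Rf) / σp = (15.7% − 3.9%) / 21.0% = 11.80% / 21.0% = 0.5619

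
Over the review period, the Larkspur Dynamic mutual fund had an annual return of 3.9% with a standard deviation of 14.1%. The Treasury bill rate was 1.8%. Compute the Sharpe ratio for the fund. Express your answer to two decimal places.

Sharpe = (Rp − Rf) / σp = (3.9% − 1.8%) / 14.1% = 2.10% / 14.1% = 0.1489

0.15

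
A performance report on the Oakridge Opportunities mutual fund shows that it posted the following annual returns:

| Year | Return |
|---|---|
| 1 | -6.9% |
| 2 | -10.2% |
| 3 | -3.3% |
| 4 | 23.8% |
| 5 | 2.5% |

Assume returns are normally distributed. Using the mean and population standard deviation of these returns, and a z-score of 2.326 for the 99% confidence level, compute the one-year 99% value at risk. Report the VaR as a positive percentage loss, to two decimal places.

26.89

Mean return μ = 5.90 / 5 = 1.1800%
Σ(r − μ)² = (-6.9 − 1.1800)² + (-10.2 − 1.1800)² + … = 728.2680
σ = √[728.2680 / 5] = 12.0687%
VaR = −(μ − z·σ) = −(1.1800 − 2.326 × 12.0687) = −(-26.8918) = 26.8918%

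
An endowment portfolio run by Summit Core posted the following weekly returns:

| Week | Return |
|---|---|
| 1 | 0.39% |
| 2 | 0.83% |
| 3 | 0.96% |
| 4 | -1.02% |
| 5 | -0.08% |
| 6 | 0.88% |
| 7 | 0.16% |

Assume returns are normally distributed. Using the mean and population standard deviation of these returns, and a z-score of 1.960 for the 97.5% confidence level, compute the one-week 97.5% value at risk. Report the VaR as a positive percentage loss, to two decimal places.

Mean return r̄ = 2.120 / 7 = 0.3029%
Σ(r − r̄)² = (0.39 − 0.3029)² + (0.83 − 0.3029)² + (0.96 − 0.3029)² + … = 2.9673
σ = √[2.9673 / 7] = 0.6511%
VaR = −(r̄ − z·σ) = −(0.3029 − 1.960 × 0.6511) = −(-0.9733) = 0.9733%

0.97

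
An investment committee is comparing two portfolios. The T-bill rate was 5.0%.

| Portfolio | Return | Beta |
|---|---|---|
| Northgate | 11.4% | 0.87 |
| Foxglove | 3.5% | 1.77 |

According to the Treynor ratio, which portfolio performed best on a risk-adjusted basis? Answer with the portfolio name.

Northgate: Treynor = (11.4% − 5.0%) / 0.87 = 7.356
Foxglove: Treynor = (3.5% − 5.0%) / 1.77 = -0.847
Highest: Northgate (7.356).

Northgate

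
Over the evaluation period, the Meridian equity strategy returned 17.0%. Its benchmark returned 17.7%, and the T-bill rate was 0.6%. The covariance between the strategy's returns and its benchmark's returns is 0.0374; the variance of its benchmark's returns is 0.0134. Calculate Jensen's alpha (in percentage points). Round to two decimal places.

-31.33

β = Cov / Var = 0.0374 / 0.0134 = 2.7910
E[R] = Rf + β(Rm − Rf) = 0.6% + 2.7910 × (17.7% − 0.6%) = 48.3261%
α = Rp − E[R] = 17.0% − 48.3261% = -31.3261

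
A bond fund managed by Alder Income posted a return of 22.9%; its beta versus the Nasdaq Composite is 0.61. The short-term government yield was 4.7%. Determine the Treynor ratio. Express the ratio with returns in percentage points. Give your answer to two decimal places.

29.84

Treynor = (Rp − Rf) / β = (22.9% − 4.7%) / 0.61 = 18.20 / 0.61 = 29.8361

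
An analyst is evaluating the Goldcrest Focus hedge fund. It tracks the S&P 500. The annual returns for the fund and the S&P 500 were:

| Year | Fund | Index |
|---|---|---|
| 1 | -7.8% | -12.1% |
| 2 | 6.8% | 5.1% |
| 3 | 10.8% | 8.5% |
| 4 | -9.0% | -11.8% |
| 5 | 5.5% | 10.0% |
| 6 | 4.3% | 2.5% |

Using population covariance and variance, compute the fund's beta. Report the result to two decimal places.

0.79

r̄p = 1.7667%,  r̄m = 0.3667%
Cov = Σ(rp − r̄p)(rm − r̄m) / 6 = 64.8206
Var(rm) = Σ(rm − r̄m)² / 6 = 81.5589
β = Cov / Var = 64.8206 / 81.5589 = 0.7948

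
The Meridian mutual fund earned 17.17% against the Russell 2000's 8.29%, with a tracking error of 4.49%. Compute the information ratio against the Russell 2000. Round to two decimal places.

1.98

IR = (Rp − Rb) / TE = (17.17% − 8.29%) / 4.49% = 8.88% / 4.49% = 1.9777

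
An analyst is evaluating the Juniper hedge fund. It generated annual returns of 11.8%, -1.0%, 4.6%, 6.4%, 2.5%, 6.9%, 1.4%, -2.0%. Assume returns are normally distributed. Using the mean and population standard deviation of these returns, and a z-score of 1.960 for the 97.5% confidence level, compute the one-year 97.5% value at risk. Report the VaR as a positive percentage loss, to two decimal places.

Mean return r̄ = 30.60 / 8 = 3.8250%
Σ(r − r̄)² = 145.1350; population σ = √(145.1350/8) = 4.2593%
VaR = −(r̄ − z·σ) = −(3.8250 − 1.960 × 4.2593) = −(-4.5232) = 4.5232%

4.52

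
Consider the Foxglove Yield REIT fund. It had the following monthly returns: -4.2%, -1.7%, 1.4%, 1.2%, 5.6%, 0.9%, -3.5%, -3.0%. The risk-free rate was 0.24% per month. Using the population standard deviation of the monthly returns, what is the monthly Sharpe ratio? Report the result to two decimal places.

r̄ = (-4.2 − 1.7 + 1.4 + 1.2 + 5.6 + 0.9 − 3.5 − 3) / 8 = -3.30 / 8 = -0.4125%
Σ(r − r̄)² = (-4.2 − (-0.4125))² + (-1.7 − (-0.4125))² + … = 75.9888
σ = √[75.9888 / 8] = 3.0820%
Sharpe = (r̄ − rf) / σ = (-0.4125 − 0.24) / 3.0820 = -0.6525 / 3.0820 = -0.2117

-0.21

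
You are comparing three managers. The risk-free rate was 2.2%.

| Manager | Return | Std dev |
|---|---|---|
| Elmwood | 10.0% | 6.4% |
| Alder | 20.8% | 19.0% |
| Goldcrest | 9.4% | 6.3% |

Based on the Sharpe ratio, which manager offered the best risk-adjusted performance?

Elmwood

Elmwood: Sharpe ratio = (10.0% − 2.2%) / 6.4% = 1.219
Alder: Sharpe ratio = (20.8% − 2.2%) / 19.0% = 0.979
Goldcrest: Sharpe ratio = (9.4% − 2.2%) / 6.3% = 1.143
Highest: Elmwood (1.219).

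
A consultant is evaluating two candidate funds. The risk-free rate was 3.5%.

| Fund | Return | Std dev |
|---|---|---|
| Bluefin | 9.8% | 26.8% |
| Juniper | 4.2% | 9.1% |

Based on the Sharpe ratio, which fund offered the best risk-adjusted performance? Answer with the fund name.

Bluefin: Sharpe ratio = (9.8% − 3.5%) / 26.8% = 0.235
Juniper: Sharpe ratio = (4.2% − 3.5%) / 9.1% = 0.077
Highest: Bluefin (0.235).

Bluefin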